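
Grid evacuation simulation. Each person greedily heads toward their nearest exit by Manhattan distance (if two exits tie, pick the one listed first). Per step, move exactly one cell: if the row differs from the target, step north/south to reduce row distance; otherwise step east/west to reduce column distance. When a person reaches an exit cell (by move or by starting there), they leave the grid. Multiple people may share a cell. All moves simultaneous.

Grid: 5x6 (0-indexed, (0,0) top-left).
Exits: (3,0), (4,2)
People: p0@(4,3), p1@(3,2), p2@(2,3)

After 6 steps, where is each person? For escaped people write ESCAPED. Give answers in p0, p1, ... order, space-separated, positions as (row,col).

Step 1: p0:(4,3)->(4,2)->EXIT | p1:(3,2)->(4,2)->EXIT | p2:(2,3)->(3,3)
Step 2: p0:escaped | p1:escaped | p2:(3,3)->(4,3)
Step 3: p0:escaped | p1:escaped | p2:(4,3)->(4,2)->EXIT

ESCAPED ESCAPED ESCAPED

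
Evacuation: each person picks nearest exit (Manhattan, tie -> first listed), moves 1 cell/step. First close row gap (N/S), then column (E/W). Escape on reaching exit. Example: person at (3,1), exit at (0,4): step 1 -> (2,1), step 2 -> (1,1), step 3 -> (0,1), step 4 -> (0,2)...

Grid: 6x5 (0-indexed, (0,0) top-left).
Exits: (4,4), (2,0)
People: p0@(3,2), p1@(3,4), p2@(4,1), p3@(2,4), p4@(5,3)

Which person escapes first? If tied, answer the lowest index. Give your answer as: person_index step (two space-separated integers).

Answer: 1 1

Derivation:
Step 1: p0:(3,2)->(4,2) | p1:(3,4)->(4,4)->EXIT | p2:(4,1)->(4,2) | p3:(2,4)->(3,4) | p4:(5,3)->(4,3)
Step 2: p0:(4,2)->(4,3) | p1:escaped | p2:(4,2)->(4,3) | p3:(3,4)->(4,4)->EXIT | p4:(4,3)->(4,4)->EXIT
Step 3: p0:(4,3)->(4,4)->EXIT | p1:escaped | p2:(4,3)->(4,4)->EXIT | p3:escaped | p4:escaped
Exit steps: [3, 1, 3, 2, 2]
First to escape: p1 at step 1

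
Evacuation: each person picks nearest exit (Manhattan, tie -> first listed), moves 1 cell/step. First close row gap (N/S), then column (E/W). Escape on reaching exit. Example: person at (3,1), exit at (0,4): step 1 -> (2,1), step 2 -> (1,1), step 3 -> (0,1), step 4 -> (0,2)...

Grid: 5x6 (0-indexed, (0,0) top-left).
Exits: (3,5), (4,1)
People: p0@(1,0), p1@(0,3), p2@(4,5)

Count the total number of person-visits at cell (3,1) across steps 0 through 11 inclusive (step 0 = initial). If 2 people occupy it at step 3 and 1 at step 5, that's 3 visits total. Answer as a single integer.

Answer: 0

Derivation:
Step 0: p0@(1,0) p1@(0,3) p2@(4,5) -> at (3,1): 0 [-], cum=0
Step 1: p0@(2,0) p1@(1,3) p2@ESC -> at (3,1): 0 [-], cum=0
Step 2: p0@(3,0) p1@(2,3) p2@ESC -> at (3,1): 0 [-], cum=0
Step 3: p0@(4,0) p1@(3,3) p2@ESC -> at (3,1): 0 [-], cum=0
Step 4: p0@ESC p1@(3,4) p2@ESC -> at (3,1): 0 [-], cum=0
Step 5: p0@ESC p1@ESC p2@ESC -> at (3,1): 0 [-], cum=0
Total visits = 0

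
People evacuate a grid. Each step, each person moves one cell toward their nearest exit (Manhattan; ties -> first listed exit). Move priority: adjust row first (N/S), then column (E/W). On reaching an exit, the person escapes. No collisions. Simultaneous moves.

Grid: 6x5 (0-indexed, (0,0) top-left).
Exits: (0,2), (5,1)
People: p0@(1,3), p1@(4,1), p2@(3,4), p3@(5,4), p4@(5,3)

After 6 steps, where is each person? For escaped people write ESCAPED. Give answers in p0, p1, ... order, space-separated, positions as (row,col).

Step 1: p0:(1,3)->(0,3) | p1:(4,1)->(5,1)->EXIT | p2:(3,4)->(2,4) | p3:(5,4)->(5,3) | p4:(5,3)->(5,2)
Step 2: p0:(0,3)->(0,2)->EXIT | p1:escaped | p2:(2,4)->(1,4) | p3:(5,3)->(5,2) | p4:(5,2)->(5,1)->EXIT
Step 3: p0:escaped | p1:escaped | p2:(1,4)->(0,4) | p3:(5,2)->(5,1)->EXIT | p4:escaped
Step 4: p0:escaped | p1:escaped | p2:(0,4)->(0,3) | p3:escaped | p4:escaped
Step 5: p0:escaped | p1:escaped | p2:(0,3)->(0,2)->EXIT | p3:escaped | p4:escaped

ESCAPED ESCAPED ESCAPED ESCAPED ESCAPED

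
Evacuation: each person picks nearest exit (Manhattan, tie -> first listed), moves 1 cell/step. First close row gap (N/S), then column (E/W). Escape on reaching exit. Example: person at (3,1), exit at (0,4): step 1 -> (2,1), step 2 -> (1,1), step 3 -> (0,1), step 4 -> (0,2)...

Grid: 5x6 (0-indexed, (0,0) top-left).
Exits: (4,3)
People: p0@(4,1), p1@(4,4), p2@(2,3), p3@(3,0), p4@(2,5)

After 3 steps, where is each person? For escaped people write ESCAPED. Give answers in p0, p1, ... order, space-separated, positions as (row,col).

Step 1: p0:(4,1)->(4,2) | p1:(4,4)->(4,3)->EXIT | p2:(2,3)->(3,3) | p3:(3,0)->(4,0) | p4:(2,5)->(3,5)
Step 2: p0:(4,2)->(4,3)->EXIT | p1:escaped | p2:(3,3)->(4,3)->EXIT | p3:(4,0)->(4,1) | p4:(3,5)->(4,5)
Step 3: p0:escaped | p1:escaped | p2:escaped | p3:(4,1)->(4,2) | p4:(4,5)->(4,4)

ESCAPED ESCAPED ESCAPED (4,2) (4,4)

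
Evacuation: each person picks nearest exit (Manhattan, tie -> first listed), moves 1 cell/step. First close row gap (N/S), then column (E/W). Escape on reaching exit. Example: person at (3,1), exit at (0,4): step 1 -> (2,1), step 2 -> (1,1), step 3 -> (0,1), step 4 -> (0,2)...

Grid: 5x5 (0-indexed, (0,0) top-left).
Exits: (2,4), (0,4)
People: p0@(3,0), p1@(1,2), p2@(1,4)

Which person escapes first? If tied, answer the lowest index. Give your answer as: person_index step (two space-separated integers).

Step 1: p0:(3,0)->(2,0) | p1:(1,2)->(2,2) | p2:(1,4)->(2,4)->EXIT
Step 2: p0:(2,0)->(2,1) | p1:(2,2)->(2,3) | p2:escaped
Step 3: p0:(2,1)->(2,2) | p1:(2,3)->(2,4)->EXIT | p2:escaped
Step 4: p0:(2,2)->(2,3) | p1:escaped | p2:escaped
Step 5: p0:(2,3)->(2,4)->EXIT | p1:escaped | p2:escaped
Exit steps: [5, 3, 1]
First to escape: p2 at step 1

Answer: 2 1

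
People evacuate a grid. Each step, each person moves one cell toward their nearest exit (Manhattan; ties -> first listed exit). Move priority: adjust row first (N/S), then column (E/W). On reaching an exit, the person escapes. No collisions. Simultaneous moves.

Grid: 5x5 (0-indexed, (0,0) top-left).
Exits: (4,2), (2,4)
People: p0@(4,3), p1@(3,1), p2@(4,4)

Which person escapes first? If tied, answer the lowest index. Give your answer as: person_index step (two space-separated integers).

Step 1: p0:(4,3)->(4,2)->EXIT | p1:(3,1)->(4,1) | p2:(4,4)->(4,3)
Step 2: p0:escaped | p1:(4,1)->(4,2)->EXIT | p2:(4,3)->(4,2)->EXIT
Exit steps: [1, 2, 2]
First to escape: p0 at step 1

Answer: 0 1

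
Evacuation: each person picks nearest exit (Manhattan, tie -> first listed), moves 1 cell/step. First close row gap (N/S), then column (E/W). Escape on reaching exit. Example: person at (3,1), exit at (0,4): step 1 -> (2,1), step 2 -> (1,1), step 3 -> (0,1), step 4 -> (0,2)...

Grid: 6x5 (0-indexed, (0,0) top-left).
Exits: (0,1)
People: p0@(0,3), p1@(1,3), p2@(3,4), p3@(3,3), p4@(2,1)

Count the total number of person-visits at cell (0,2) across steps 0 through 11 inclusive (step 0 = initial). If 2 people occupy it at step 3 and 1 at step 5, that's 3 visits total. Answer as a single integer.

Step 0: p0@(0,3) p1@(1,3) p2@(3,4) p3@(3,3) p4@(2,1) -> at (0,2): 0 [-], cum=0
Step 1: p0@(0,2) p1@(0,3) p2@(2,4) p3@(2,3) p4@(1,1) -> at (0,2): 1 [p0], cum=1
Step 2: p0@ESC p1@(0,2) p2@(1,4) p3@(1,3) p4@ESC -> at (0,2): 1 [p1], cum=2
Step 3: p0@ESC p1@ESC p2@(0,4) p3@(0,3) p4@ESC -> at (0,2): 0 [-], cum=2
Step 4: p0@ESC p1@ESC p2@(0,3) p3@(0,2) p4@ESC -> at (0,2): 1 [p3], cum=3
Step 5: p0@ESC p1@ESC p2@(0,2) p3@ESC p4@ESC -> at (0,2): 1 [p2], cum=4
Step 6: p0@ESC p1@ESC p2@ESC p3@ESC p4@ESC -> at (0,2): 0 [-], cum=4
Total visits = 4

Answer: 4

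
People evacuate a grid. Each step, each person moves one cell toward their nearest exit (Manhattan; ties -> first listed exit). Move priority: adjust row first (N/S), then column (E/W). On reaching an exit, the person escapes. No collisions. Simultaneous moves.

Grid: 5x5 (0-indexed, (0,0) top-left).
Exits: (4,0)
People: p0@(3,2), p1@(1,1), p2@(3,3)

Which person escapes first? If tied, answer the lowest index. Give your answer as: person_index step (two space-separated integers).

Answer: 0 3

Derivation:
Step 1: p0:(3,2)->(4,2) | p1:(1,1)->(2,1) | p2:(3,3)->(4,3)
Step 2: p0:(4,2)->(4,1) | p1:(2,1)->(3,1) | p2:(4,3)->(4,2)
Step 3: p0:(4,1)->(4,0)->EXIT | p1:(3,1)->(4,1) | p2:(4,2)->(4,1)
Step 4: p0:escaped | p1:(4,1)->(4,0)->EXIT | p2:(4,1)->(4,0)->EXIT
Exit steps: [3, 4, 4]
First to escape: p0 at step 3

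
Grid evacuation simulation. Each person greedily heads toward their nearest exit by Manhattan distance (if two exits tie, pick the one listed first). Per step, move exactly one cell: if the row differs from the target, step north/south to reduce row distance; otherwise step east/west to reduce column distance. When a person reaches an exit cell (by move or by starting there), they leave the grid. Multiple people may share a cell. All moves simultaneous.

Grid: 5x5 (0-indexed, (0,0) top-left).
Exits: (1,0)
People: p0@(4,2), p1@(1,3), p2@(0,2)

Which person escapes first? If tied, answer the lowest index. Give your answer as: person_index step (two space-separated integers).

Answer: 1 3

Derivation:
Step 1: p0:(4,2)->(3,2) | p1:(1,3)->(1,2) | p2:(0,2)->(1,2)
Step 2: p0:(3,2)->(2,2) | p1:(1,2)->(1,1) | p2:(1,2)->(1,1)
Step 3: p0:(2,2)->(1,2) | p1:(1,1)->(1,0)->EXIT | p2:(1,1)->(1,0)->EXIT
Step 4: p0:(1,2)->(1,1) | p1:escaped | p2:escaped
Step 5: p0:(1,1)->(1,0)->EXIT | p1:escaped | p2:escaped
Exit steps: [5, 3, 3]
First to escape: p1 at step 3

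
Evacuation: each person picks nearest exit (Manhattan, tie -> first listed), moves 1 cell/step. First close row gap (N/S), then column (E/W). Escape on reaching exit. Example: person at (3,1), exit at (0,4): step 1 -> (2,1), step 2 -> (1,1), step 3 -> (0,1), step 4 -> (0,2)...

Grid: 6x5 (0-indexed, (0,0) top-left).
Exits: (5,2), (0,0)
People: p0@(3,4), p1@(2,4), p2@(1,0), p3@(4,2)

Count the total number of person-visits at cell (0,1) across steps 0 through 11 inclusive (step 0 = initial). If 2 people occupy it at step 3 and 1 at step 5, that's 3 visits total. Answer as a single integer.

Step 0: p0@(3,4) p1@(2,4) p2@(1,0) p3@(4,2) -> at (0,1): 0 [-], cum=0
Step 1: p0@(4,4) p1@(3,4) p2@ESC p3@ESC -> at (0,1): 0 [-], cum=0
Step 2: p0@(5,4) p1@(4,4) p2@ESC p3@ESC -> at (0,1): 0 [-], cum=0
Step 3: p0@(5,3) p1@(5,4) p2@ESC p3@ESC -> at (0,1): 0 [-], cum=0
Step 4: p0@ESC p1@(5,3) p2@ESC p3@ESC -> at (0,1): 0 [-], cum=0
Step 5: p0@ESC p1@ESC p2@ESC p3@ESC -> at (0,1): 0 [-], cum=0
Total visits = 0

Answer: 0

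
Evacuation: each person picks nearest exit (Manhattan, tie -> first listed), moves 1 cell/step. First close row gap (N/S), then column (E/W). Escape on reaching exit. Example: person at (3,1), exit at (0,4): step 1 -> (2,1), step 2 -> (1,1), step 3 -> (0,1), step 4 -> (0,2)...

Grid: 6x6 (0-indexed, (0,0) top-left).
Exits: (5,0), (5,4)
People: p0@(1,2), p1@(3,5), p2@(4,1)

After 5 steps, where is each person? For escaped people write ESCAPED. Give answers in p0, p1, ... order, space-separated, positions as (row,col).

Step 1: p0:(1,2)->(2,2) | p1:(3,5)->(4,5) | p2:(4,1)->(5,1)
Step 2: p0:(2,2)->(3,2) | p1:(4,5)->(5,5) | p2:(5,1)->(5,0)->EXIT
Step 3: p0:(3,2)->(4,2) | p1:(5,5)->(5,4)->EXIT | p2:escaped
Step 4: p0:(4,2)->(5,2) | p1:escaped | p2:escaped
Step 5: p0:(5,2)->(5,1) | p1:escaped | p2:escaped

(5,1) ESCAPED ESCAPED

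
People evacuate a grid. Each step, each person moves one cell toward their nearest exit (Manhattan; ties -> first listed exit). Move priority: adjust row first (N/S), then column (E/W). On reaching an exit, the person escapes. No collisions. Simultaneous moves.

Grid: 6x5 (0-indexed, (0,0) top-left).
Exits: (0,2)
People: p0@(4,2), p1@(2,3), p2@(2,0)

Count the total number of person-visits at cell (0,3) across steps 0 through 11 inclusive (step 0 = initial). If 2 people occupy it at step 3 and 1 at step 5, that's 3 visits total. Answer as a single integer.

Step 0: p0@(4,2) p1@(2,3) p2@(2,0) -> at (0,3): 0 [-], cum=0
Step 1: p0@(3,2) p1@(1,3) p2@(1,0) -> at (0,3): 0 [-], cum=0
Step 2: p0@(2,2) p1@(0,3) p2@(0,0) -> at (0,3): 1 [p1], cum=1
Step 3: p0@(1,2) p1@ESC p2@(0,1) -> at (0,3): 0 [-], cum=1
Step 4: p0@ESC p1@ESC p2@ESC -> at (0,3): 0 [-], cum=1
Total visits = 1

Answer: 1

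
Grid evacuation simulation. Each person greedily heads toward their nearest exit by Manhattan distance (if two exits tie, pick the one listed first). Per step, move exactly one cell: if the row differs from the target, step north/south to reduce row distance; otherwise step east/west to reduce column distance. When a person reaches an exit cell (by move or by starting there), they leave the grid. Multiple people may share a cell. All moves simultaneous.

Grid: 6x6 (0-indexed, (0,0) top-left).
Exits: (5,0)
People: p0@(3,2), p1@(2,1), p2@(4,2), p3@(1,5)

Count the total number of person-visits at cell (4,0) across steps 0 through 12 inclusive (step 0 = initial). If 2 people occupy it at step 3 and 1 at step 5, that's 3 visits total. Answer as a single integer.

Step 0: p0@(3,2) p1@(2,1) p2@(4,2) p3@(1,5) -> at (4,0): 0 [-], cum=0
Step 1: p0@(4,2) p1@(3,1) p2@(5,2) p3@(2,5) -> at (4,0): 0 [-], cum=0
Step 2: p0@(5,2) p1@(4,1) p2@(5,1) p3@(3,5) -> at (4,0): 0 [-], cum=0
Step 3: p0@(5,1) p1@(5,1) p2@ESC p3@(4,5) -> at (4,0): 0 [-], cum=0
Step 4: p0@ESC p1@ESC p2@ESC p3@(5,5) -> at (4,0): 0 [-], cum=0
Step 5: p0@ESC p1@ESC p2@ESC p3@(5,4) -> at (4,0): 0 [-], cum=0
Step 6: p0@ESC p1@ESC p2@ESC p3@(5,3) -> at (4,0): 0 [-], cum=0
Step 7: p0@ESC p1@ESC p2@ESC p3@(5,2) -> at (4,0): 0 [-], cum=0
Step 8: p0@ESC p1@ESC p2@ESC p3@(5,1) -> at (4,0): 0 [-], cum=0
Step 9: p0@ESC p1@ESC p2@ESC p3@ESC -> at (4,0): 0 [-], cum=0
Total visits = 0

Answer: 0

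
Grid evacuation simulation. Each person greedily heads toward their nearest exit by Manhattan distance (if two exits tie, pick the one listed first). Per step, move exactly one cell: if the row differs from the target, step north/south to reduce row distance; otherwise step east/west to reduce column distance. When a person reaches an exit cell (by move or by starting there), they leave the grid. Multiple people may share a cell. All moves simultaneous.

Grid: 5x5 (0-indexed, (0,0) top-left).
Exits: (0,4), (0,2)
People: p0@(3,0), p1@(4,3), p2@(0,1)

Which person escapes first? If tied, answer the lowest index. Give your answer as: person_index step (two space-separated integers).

Step 1: p0:(3,0)->(2,0) | p1:(4,3)->(3,3) | p2:(0,1)->(0,2)->EXIT
Step 2: p0:(2,0)->(1,0) | p1:(3,3)->(2,3) | p2:escaped
Step 3: p0:(1,0)->(0,0) | p1:(2,3)->(1,3) | p2:escaped
Step 4: p0:(0,0)->(0,1) | p1:(1,3)->(0,3) | p2:escaped
Step 5: p0:(0,1)->(0,2)->EXIT | p1:(0,3)->(0,4)->EXIT | p2:escaped
Exit steps: [5, 5, 1]
First to escape: p2 at step 1

Answer: 2 1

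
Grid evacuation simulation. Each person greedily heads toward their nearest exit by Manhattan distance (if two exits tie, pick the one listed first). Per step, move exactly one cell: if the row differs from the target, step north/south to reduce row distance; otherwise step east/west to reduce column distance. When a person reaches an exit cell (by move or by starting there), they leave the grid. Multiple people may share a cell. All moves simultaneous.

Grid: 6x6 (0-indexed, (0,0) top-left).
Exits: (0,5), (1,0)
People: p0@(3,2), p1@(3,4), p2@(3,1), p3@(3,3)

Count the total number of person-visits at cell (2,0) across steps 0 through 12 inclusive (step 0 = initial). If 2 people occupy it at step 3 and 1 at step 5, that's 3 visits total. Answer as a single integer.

Answer: 0

Derivation:
Step 0: p0@(3,2) p1@(3,4) p2@(3,1) p3@(3,3) -> at (2,0): 0 [-], cum=0
Step 1: p0@(2,2) p1@(2,4) p2@(2,1) p3@(2,3) -> at (2,0): 0 [-], cum=0
Step 2: p0@(1,2) p1@(1,4) p2@(1,1) p3@(1,3) -> at (2,0): 0 [-], cum=0
Step 3: p0@(1,1) p1@(0,4) p2@ESC p3@(0,3) -> at (2,0): 0 [-], cum=0
Step 4: p0@ESC p1@ESC p2@ESC p3@(0,4) -> at (2,0): 0 [-], cum=0
Step 5: p0@ESC p1@ESC p2@ESC p3@ESC -> at (2,0): 0 [-], cum=0
Total visits = 0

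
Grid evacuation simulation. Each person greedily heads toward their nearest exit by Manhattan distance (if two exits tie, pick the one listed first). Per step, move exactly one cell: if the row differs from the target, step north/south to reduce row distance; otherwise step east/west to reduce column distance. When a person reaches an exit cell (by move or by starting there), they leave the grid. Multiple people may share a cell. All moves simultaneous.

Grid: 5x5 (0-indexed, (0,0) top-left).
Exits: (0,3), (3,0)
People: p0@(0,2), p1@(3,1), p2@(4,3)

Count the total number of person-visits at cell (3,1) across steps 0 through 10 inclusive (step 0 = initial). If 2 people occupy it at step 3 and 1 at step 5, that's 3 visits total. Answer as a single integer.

Step 0: p0@(0,2) p1@(3,1) p2@(4,3) -> at (3,1): 1 [p1], cum=1
Step 1: p0@ESC p1@ESC p2@(3,3) -> at (3,1): 0 [-], cum=1
Step 2: p0@ESC p1@ESC p2@(2,3) -> at (3,1): 0 [-], cum=1
Step 3: p0@ESC p1@ESC p2@(1,3) -> at (3,1): 0 [-], cum=1
Step 4: p0@ESC p1@ESC p2@ESC -> at (3,1): 0 [-], cum=1
Total visits = 1

Answer: 1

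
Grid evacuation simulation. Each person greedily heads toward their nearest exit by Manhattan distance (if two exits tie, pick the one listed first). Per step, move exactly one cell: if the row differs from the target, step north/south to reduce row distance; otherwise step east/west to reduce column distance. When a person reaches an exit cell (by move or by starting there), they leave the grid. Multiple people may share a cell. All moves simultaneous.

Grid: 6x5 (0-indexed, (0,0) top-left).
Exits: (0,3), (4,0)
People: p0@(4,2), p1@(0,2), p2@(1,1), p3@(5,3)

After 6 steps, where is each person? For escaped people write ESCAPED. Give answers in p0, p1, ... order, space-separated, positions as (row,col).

Step 1: p0:(4,2)->(4,1) | p1:(0,2)->(0,3)->EXIT | p2:(1,1)->(0,1) | p3:(5,3)->(4,3)
Step 2: p0:(4,1)->(4,0)->EXIT | p1:escaped | p2:(0,1)->(0,2) | p3:(4,3)->(4,2)
Step 3: p0:escaped | p1:escaped | p2:(0,2)->(0,3)->EXIT | p3:(4,2)->(4,1)
Step 4: p0:escaped | p1:escaped | p2:escaped | p3:(4,1)->(4,0)->EXIT

ESCAPED ESCAPED ESCAPED ESCAPED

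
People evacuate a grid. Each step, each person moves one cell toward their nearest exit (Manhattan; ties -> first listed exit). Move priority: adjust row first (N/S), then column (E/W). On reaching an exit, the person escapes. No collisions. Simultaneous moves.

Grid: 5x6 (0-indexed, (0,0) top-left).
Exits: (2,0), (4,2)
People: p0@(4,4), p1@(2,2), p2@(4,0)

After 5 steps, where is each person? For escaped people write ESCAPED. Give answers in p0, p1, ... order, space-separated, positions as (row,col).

Step 1: p0:(4,4)->(4,3) | p1:(2,2)->(2,1) | p2:(4,0)->(3,0)
Step 2: p0:(4,3)->(4,2)->EXIT | p1:(2,1)->(2,0)->EXIT | p2:(3,0)->(2,0)->EXIT

ESCAPED ESCAPED ESCAPED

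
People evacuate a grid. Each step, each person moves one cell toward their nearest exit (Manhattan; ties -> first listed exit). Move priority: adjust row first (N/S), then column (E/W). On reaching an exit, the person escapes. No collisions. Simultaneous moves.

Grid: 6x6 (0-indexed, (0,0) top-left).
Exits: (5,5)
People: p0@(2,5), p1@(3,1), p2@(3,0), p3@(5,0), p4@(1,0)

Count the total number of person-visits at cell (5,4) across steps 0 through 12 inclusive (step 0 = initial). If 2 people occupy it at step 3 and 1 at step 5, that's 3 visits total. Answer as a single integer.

Step 0: p0@(2,5) p1@(3,1) p2@(3,0) p3@(5,0) p4@(1,0) -> at (5,4): 0 [-], cum=0
Step 1: p0@(3,5) p1@(4,1) p2@(4,0) p3@(5,1) p4@(2,0) -> at (5,4): 0 [-], cum=0
Step 2: p0@(4,5) p1@(5,1) p2@(5,0) p3@(5,2) p4@(3,0) -> at (5,4): 0 [-], cum=0
Step 3: p0@ESC p1@(5,2) p2@(5,1) p3@(5,3) p4@(4,0) -> at (5,4): 0 [-], cum=0
Step 4: p0@ESC p1@(5,3) p2@(5,2) p3@(5,4) p4@(5,0) -> at (5,4): 1 [p3], cum=1
Step 5: p0@ESC p1@(5,4) p2@(5,3) p3@ESC p4@(5,1) -> at (5,4): 1 [p1], cum=2
Step 6: p0@ESC p1@ESC p2@(5,4) p3@ESC p4@(5,2) -> at (5,4): 1 [p2], cum=3
Step 7: p0@ESC p1@ESC p2@ESC p3@ESC p4@(5,3) -> at (5,4): 0 [-], cum=3
Step 8: p0@ESC p1@ESC p2@ESC p3@ESC p4@(5,4) -> at (5,4): 1 [p4], cum=4
Step 9: p0@ESC p1@ESC p2@ESC p3@ESC p4@ESC -> at (5,4): 0 [-], cum=4
Total visits = 4

Answer: 4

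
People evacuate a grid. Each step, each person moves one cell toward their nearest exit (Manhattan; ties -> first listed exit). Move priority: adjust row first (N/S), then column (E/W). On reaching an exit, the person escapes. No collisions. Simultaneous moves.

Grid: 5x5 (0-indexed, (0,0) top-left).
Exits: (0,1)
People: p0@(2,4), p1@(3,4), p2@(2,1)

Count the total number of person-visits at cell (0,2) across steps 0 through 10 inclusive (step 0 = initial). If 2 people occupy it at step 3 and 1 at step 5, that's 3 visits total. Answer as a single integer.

Answer: 2

Derivation:
Step 0: p0@(2,4) p1@(3,4) p2@(2,1) -> at (0,2): 0 [-], cum=0
Step 1: p0@(1,4) p1@(2,4) p2@(1,1) -> at (0,2): 0 [-], cum=0
Step 2: p0@(0,4) p1@(1,4) p2@ESC -> at (0,2): 0 [-], cum=0
Step 3: p0@(0,3) p1@(0,4) p2@ESC -> at (0,2): 0 [-], cum=0
Step 4: p0@(0,2) p1@(0,3) p2@ESC -> at (0,2): 1 [p0], cum=1
Step 5: p0@ESC p1@(0,2) p2@ESC -> at (0,2): 1 [p1], cum=2
Step 6: p0@ESC p1@ESC p2@ESC -> at (0,2): 0 [-], cum=2
Total visits = 2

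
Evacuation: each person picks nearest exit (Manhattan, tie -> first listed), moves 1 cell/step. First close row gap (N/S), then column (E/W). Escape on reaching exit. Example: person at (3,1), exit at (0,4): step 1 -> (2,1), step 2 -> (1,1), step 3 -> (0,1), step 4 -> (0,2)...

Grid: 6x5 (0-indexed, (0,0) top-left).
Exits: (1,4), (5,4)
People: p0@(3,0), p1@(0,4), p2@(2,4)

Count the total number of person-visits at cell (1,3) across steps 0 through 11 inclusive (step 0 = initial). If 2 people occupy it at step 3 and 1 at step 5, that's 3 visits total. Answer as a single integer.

Step 0: p0@(3,0) p1@(0,4) p2@(2,4) -> at (1,3): 0 [-], cum=0
Step 1: p0@(2,0) p1@ESC p2@ESC -> at (1,3): 0 [-], cum=0
Step 2: p0@(1,0) p1@ESC p2@ESC -> at (1,3): 0 [-], cum=0
Step 3: p0@(1,1) p1@ESC p2@ESC -> at (1,3): 0 [-], cum=0
Step 4: p0@(1,2) p1@ESC p2@ESC -> at (1,3): 0 [-], cum=0
Step 5: p0@(1,3) p1@ESC p2@ESC -> at (1,3): 1 [p0], cum=1
Step 6: p0@ESC p1@ESC p2@ESC -> at (1,3): 0 [-], cum=1
Total visits = 1

Answer: 1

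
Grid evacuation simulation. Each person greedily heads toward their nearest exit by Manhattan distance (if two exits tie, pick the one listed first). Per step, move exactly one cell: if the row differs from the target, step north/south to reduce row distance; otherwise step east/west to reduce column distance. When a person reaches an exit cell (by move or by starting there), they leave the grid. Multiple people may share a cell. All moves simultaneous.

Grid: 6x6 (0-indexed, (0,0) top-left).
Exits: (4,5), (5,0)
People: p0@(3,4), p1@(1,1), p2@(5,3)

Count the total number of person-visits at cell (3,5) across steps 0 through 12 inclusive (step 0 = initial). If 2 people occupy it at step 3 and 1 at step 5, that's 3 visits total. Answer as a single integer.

Step 0: p0@(3,4) p1@(1,1) p2@(5,3) -> at (3,5): 0 [-], cum=0
Step 1: p0@(4,4) p1@(2,1) p2@(4,3) -> at (3,5): 0 [-], cum=0
Step 2: p0@ESC p1@(3,1) p2@(4,4) -> at (3,5): 0 [-], cum=0
Step 3: p0@ESC p1@(4,1) p2@ESC -> at (3,5): 0 [-], cum=0
Step 4: p0@ESC p1@(5,1) p2@ESC -> at (3,5): 0 [-], cum=0
Step 5: p0@ESC p1@ESC p2@ESC -> at (3,5): 0 [-], cum=0
Total visits = 0

Answer: 0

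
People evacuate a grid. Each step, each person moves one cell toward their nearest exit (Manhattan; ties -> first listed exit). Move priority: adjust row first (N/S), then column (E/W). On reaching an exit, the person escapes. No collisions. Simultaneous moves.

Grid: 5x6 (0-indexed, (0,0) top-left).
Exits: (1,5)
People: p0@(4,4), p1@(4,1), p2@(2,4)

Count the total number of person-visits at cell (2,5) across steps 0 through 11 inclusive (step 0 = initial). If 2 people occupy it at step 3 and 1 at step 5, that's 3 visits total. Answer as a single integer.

Step 0: p0@(4,4) p1@(4,1) p2@(2,4) -> at (2,5): 0 [-], cum=0
Step 1: p0@(3,4) p1@(3,1) p2@(1,4) -> at (2,5): 0 [-], cum=0
Step 2: p0@(2,4) p1@(2,1) p2@ESC -> at (2,5): 0 [-], cum=0
Step 3: p0@(1,4) p1@(1,1) p2@ESC -> at (2,5): 0 [-], cum=0
Step 4: p0@ESC p1@(1,2) p2@ESC -> at (2,5): 0 [-], cum=0
Step 5: p0@ESC p1@(1,3) p2@ESC -> at (2,5): 0 [-], cum=0
Step 6: p0@ESC p1@(1,4) p2@ESC -> at (2,5): 0 [-], cum=0
Step 7: p0@ESC p1@ESC p2@ESC -> at (2,5): 0 [-], cum=0
Total visits = 0

Answer: 0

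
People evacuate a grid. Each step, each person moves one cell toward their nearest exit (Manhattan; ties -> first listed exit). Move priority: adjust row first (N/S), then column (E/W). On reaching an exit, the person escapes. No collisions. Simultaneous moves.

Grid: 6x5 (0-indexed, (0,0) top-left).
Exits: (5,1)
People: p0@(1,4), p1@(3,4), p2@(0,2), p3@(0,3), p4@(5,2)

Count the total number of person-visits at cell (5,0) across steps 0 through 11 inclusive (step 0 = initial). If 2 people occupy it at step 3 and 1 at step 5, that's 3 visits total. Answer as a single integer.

Answer: 0

Derivation:
Step 0: p0@(1,4) p1@(3,4) p2@(0,2) p3@(0,3) p4@(5,2) -> at (5,0): 0 [-], cum=0
Step 1: p0@(2,4) p1@(4,4) p2@(1,2) p3@(1,3) p4@ESC -> at (5,0): 0 [-], cum=0
Step 2: p0@(3,4) p1@(5,4) p2@(2,2) p3@(2,3) p4@ESC -> at (5,0): 0 [-], cum=0
Step 3: p0@(4,4) p1@(5,3) p2@(3,2) p3@(3,3) p4@ESC -> at (5,0): 0 [-], cum=0
Step 4: p0@(5,4) p1@(5,2) p2@(4,2) p3@(4,3) p4@ESC -> at (5,0): 0 [-], cum=0
Step 5: p0@(5,3) p1@ESC p2@(5,2) p3@(5,3) p4@ESC -> at (5,0): 0 [-], cum=0
Step 6: p0@(5,2) p1@ESC p2@ESC p3@(5,2) p4@ESC -> at (5,0): 0 [-], cum=0
Step 7: p0@ESC p1@ESC p2@ESC p3@ESC p4@ESC -> at (5,0): 0 [-], cum=0
Total visits = 0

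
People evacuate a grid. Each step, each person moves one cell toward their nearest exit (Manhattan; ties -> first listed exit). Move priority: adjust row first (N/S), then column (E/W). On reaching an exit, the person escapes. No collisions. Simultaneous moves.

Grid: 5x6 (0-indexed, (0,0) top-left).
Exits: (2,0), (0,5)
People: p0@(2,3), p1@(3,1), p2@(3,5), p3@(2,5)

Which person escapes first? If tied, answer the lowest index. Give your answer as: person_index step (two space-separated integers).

Answer: 1 2

Derivation:
Step 1: p0:(2,3)->(2,2) | p1:(3,1)->(2,1) | p2:(3,5)->(2,5) | p3:(2,5)->(1,5)
Step 2: p0:(2,2)->(2,1) | p1:(2,1)->(2,0)->EXIT | p2:(2,5)->(1,5) | p3:(1,5)->(0,5)->EXIT
Step 3: p0:(2,1)->(2,0)->EXIT | p1:escaped | p2:(1,5)->(0,5)->EXIT | p3:escaped
Exit steps: [3, 2, 3, 2]
First to escape: p1 at step 2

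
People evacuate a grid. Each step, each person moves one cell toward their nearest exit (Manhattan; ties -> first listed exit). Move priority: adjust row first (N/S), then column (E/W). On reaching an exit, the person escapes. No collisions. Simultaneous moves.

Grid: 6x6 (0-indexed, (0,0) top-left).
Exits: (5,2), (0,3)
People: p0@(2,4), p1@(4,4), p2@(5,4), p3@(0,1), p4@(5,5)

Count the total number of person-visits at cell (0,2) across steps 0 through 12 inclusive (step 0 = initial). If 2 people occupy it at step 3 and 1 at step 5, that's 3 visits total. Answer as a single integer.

Step 0: p0@(2,4) p1@(4,4) p2@(5,4) p3@(0,1) p4@(5,5) -> at (0,2): 0 [-], cum=0
Step 1: p0@(1,4) p1@(5,4) p2@(5,3) p3@(0,2) p4@(5,4) -> at (0,2): 1 [p3], cum=1
Step 2: p0@(0,4) p1@(5,3) p2@ESC p3@ESC p4@(5,3) -> at (0,2): 0 [-], cum=1
Step 3: p0@ESC p1@ESC p2@ESC p3@ESC p4@ESC -> at (0,2): 0 [-], cum=1
Total visits = 1

Answer: 1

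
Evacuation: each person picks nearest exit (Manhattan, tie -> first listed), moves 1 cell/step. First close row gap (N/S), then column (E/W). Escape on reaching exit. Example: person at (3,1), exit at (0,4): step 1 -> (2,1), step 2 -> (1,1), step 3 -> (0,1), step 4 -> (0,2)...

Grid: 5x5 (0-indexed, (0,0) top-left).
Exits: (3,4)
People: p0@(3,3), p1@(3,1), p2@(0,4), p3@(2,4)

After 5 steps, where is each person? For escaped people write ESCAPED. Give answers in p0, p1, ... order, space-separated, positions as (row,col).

Step 1: p0:(3,3)->(3,4)->EXIT | p1:(3,1)->(3,2) | p2:(0,4)->(1,4) | p3:(2,4)->(3,4)->EXIT
Step 2: p0:escaped | p1:(3,2)->(3,3) | p2:(1,4)->(2,4) | p3:escaped
Step 3: p0:escaped | p1:(3,3)->(3,4)->EXIT | p2:(2,4)->(3,4)->EXIT | p3:escaped

ESCAPED ESCAPED ESCAPED ESCAPED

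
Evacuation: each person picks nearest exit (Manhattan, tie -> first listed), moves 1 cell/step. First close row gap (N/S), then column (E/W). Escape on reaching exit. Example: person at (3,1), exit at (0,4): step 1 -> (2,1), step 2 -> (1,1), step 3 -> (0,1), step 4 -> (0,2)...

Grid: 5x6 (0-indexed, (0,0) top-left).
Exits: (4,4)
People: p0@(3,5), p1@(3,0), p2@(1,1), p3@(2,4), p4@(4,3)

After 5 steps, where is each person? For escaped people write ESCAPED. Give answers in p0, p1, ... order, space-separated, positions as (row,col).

Step 1: p0:(3,5)->(4,5) | p1:(3,0)->(4,0) | p2:(1,1)->(2,1) | p3:(2,4)->(3,4) | p4:(4,3)->(4,4)->EXIT
Step 2: p0:(4,5)->(4,4)->EXIT | p1:(4,0)->(4,1) | p2:(2,1)->(3,1) | p3:(3,4)->(4,4)->EXIT | p4:escaped
Step 3: p0:escaped | p1:(4,1)->(4,2) | p2:(3,1)->(4,1) | p3:escaped | p4:escaped
Step 4: p0:escaped | p1:(4,2)->(4,3) | p2:(4,1)->(4,2) | p3:escaped | p4:escaped
Step 5: p0:escaped | p1:(4,3)->(4,4)->EXIT | p2:(4,2)->(4,3) | p3:escaped | p4:escaped

ESCAPED ESCAPED (4,3) ESCAPED ESCAPED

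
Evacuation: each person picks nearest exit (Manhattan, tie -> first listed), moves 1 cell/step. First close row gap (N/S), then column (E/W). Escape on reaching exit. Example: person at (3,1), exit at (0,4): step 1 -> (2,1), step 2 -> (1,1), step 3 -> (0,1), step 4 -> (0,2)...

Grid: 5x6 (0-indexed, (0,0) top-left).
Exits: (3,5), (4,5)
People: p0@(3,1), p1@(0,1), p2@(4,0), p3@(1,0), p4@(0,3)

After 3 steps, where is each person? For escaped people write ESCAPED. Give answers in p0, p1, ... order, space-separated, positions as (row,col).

Step 1: p0:(3,1)->(3,2) | p1:(0,1)->(1,1) | p2:(4,0)->(4,1) | p3:(1,0)->(2,0) | p4:(0,3)->(1,3)
Step 2: p0:(3,2)->(3,3) | p1:(1,1)->(2,1) | p2:(4,1)->(4,2) | p3:(2,0)->(3,0) | p4:(1,3)->(2,3)
Step 3: p0:(3,3)->(3,4) | p1:(2,1)->(3,1) | p2:(4,2)->(4,3) | p3:(3,0)->(3,1) | p4:(2,3)->(3,3)

(3,4) (3,1) (4,3) (3,1) (3,3)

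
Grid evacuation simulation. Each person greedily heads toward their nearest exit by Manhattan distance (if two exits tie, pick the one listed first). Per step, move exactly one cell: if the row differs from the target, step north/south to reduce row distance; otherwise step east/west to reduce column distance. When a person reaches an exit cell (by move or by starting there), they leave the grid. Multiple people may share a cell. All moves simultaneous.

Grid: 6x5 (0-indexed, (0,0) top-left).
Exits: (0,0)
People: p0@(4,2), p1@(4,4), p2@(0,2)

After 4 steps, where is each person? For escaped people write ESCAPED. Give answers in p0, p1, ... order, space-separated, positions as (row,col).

Step 1: p0:(4,2)->(3,2) | p1:(4,4)->(3,4) | p2:(0,2)->(0,1)
Step 2: p0:(3,2)->(2,2) | p1:(3,4)->(2,4) | p2:(0,1)->(0,0)->EXIT
Step 3: p0:(2,2)->(1,2) | p1:(2,4)->(1,4) | p2:escaped
Step 4: p0:(1,2)->(0,2) | p1:(1,4)->(0,4) | p2:escaped

(0,2) (0,4) ESCAPED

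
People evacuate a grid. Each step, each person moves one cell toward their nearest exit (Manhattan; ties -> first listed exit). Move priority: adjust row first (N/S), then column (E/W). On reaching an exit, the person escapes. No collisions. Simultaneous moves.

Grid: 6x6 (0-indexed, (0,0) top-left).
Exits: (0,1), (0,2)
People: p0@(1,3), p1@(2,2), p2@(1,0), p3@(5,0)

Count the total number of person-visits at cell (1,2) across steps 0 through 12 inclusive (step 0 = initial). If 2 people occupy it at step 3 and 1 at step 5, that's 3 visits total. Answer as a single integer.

Answer: 1

Derivation:
Step 0: p0@(1,3) p1@(2,2) p2@(1,0) p3@(5,0) -> at (1,2): 0 [-], cum=0
Step 1: p0@(0,3) p1@(1,2) p2@(0,0) p3@(4,0) -> at (1,2): 1 [p1], cum=1
Step 2: p0@ESC p1@ESC p2@ESC p3@(3,0) -> at (1,2): 0 [-], cum=1
Step 3: p0@ESC p1@ESC p2@ESC p3@(2,0) -> at (1,2): 0 [-], cum=1
Step 4: p0@ESC p1@ESC p2@ESC p3@(1,0) -> at (1,2): 0 [-], cum=1
Step 5: p0@ESC p1@ESC p2@ESC p3@(0,0) -> at (1,2): 0 [-], cum=1
Step 6: p0@ESC p1@ESC p2@ESC p3@ESC -> at (1,2): 0 [-], cum=1
Total visits = 1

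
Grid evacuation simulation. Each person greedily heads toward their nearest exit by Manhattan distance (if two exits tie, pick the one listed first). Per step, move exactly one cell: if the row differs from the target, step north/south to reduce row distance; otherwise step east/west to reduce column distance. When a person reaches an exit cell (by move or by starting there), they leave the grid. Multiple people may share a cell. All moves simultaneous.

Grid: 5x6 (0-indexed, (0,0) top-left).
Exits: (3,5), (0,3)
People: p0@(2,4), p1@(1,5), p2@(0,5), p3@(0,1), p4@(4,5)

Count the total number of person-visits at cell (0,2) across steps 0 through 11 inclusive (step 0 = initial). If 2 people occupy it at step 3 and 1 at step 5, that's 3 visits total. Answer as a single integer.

Step 0: p0@(2,4) p1@(1,5) p2@(0,5) p3@(0,1) p4@(4,5) -> at (0,2): 0 [-], cum=0
Step 1: p0@(3,4) p1@(2,5) p2@(0,4) p3@(0,2) p4@ESC -> at (0,2): 1 [p3], cum=1
Step 2: p0@ESC p1@ESC p2@ESC p3@ESC p4@ESC -> at (0,2): 0 [-], cum=1
Total visits = 1

Answer: 1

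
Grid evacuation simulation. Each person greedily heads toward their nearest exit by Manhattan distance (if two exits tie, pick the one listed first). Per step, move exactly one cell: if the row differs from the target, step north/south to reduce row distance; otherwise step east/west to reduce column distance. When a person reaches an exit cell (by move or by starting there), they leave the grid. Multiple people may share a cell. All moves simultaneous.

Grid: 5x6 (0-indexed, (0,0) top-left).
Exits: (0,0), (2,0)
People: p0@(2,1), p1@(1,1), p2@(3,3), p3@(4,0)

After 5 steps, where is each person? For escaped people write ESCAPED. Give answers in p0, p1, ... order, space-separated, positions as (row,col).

Step 1: p0:(2,1)->(2,0)->EXIT | p1:(1,1)->(0,1) | p2:(3,3)->(2,3) | p3:(4,0)->(3,0)
Step 2: p0:escaped | p1:(0,1)->(0,0)->EXIT | p2:(2,3)->(2,2) | p3:(3,0)->(2,0)->EXIT
Step 3: p0:escaped | p1:escaped | p2:(2,2)->(2,1) | p3:escaped
Step 4: p0:escaped | p1:escaped | p2:(2,1)->(2,0)->EXIT | p3:escaped

ESCAPED ESCAPED ESCAPED ESCAPED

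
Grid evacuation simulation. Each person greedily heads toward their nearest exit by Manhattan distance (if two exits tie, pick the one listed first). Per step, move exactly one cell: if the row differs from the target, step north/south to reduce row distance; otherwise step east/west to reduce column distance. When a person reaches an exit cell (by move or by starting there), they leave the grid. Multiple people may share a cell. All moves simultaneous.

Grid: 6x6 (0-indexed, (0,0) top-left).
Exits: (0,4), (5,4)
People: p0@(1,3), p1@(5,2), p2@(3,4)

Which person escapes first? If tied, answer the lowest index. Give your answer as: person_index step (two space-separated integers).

Step 1: p0:(1,3)->(0,3) | p1:(5,2)->(5,3) | p2:(3,4)->(4,4)
Step 2: p0:(0,3)->(0,4)->EXIT | p1:(5,3)->(5,4)->EXIT | p2:(4,4)->(5,4)->EXIT
Exit steps: [2, 2, 2]
First to escape: p0 at step 2

Answer: 0 2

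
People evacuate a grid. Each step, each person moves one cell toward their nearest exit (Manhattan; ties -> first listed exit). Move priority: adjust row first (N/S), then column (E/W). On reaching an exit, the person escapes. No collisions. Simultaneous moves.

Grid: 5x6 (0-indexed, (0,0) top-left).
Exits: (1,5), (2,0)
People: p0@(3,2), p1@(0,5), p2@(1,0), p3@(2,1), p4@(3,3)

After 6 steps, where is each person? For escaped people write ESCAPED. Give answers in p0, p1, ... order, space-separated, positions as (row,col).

Step 1: p0:(3,2)->(2,2) | p1:(0,5)->(1,5)->EXIT | p2:(1,0)->(2,0)->EXIT | p3:(2,1)->(2,0)->EXIT | p4:(3,3)->(2,3)
Step 2: p0:(2,2)->(2,1) | p1:escaped | p2:escaped | p3:escaped | p4:(2,3)->(1,3)
Step 3: p0:(2,1)->(2,0)->EXIT | p1:escaped | p2:escaped | p3:escaped | p4:(1,3)->(1,4)
Step 4: p0:escaped | p1:escaped | p2:escaped | p3:escaped | p4:(1,4)->(1,5)->EXIT

ESCAPED ESCAPED ESCAPED ESCAPED ESCAPED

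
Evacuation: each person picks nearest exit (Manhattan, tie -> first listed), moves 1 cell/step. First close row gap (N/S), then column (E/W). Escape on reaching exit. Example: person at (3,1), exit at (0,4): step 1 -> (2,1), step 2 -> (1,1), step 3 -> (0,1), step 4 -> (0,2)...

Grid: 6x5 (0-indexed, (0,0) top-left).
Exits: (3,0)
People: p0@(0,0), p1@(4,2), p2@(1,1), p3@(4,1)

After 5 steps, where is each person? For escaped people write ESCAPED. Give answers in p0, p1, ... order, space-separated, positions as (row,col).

Step 1: p0:(0,0)->(1,0) | p1:(4,2)->(3,2) | p2:(1,1)->(2,1) | p3:(4,1)->(3,1)
Step 2: p0:(1,0)->(2,0) | p1:(3,2)->(3,1) | p2:(2,1)->(3,1) | p3:(3,1)->(3,0)->EXIT
Step 3: p0:(2,0)->(3,0)->EXIT | p1:(3,1)->(3,0)->EXIT | p2:(3,1)->(3,0)->EXIT | p3:escaped

ESCAPED ESCAPED ESCAPED ESCAPED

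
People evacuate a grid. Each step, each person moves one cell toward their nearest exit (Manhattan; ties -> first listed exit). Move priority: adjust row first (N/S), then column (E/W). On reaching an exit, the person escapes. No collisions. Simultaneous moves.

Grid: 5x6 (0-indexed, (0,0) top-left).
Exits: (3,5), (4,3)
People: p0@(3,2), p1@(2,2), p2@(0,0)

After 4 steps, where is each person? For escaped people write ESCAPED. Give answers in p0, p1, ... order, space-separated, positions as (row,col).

Step 1: p0:(3,2)->(4,2) | p1:(2,2)->(3,2) | p2:(0,0)->(1,0)
Step 2: p0:(4,2)->(4,3)->EXIT | p1:(3,2)->(4,2) | p2:(1,0)->(2,0)
Step 3: p0:escaped | p1:(4,2)->(4,3)->EXIT | p2:(2,0)->(3,0)
Step 4: p0:escaped | p1:escaped | p2:(3,0)->(4,0)

ESCAPED ESCAPED (4,0)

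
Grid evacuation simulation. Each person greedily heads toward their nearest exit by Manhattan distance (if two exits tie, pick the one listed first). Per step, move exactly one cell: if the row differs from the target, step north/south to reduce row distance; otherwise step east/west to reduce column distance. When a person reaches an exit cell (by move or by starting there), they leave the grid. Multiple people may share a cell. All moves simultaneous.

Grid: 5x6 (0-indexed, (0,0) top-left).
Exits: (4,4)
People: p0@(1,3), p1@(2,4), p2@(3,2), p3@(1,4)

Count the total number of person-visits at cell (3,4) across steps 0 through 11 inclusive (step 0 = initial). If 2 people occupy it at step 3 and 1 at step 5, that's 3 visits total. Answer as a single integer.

Answer: 2

Derivation:
Step 0: p0@(1,3) p1@(2,4) p2@(3,2) p3@(1,4) -> at (3,4): 0 [-], cum=0
Step 1: p0@(2,3) p1@(3,4) p2@(4,2) p3@(2,4) -> at (3,4): 1 [p1], cum=1
Step 2: p0@(3,3) p1@ESC p2@(4,3) p3@(3,4) -> at (3,4): 1 [p3], cum=2
Step 3: p0@(4,3) p1@ESC p2@ESC p3@ESC -> at (3,4): 0 [-], cum=2
Step 4: p0@ESC p1@ESC p2@ESC p3@ESC -> at (3,4): 0 [-], cum=2
Total visits = 2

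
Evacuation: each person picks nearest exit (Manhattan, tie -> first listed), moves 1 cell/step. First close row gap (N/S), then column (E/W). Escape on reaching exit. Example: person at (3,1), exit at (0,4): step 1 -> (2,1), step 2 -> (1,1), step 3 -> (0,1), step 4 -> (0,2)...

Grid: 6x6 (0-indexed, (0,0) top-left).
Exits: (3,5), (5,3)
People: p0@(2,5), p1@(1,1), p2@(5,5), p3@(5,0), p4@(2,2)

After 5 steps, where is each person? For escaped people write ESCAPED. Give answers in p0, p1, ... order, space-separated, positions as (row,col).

Step 1: p0:(2,5)->(3,5)->EXIT | p1:(1,1)->(2,1) | p2:(5,5)->(4,5) | p3:(5,0)->(5,1) | p4:(2,2)->(3,2)
Step 2: p0:escaped | p1:(2,1)->(3,1) | p2:(4,5)->(3,5)->EXIT | p3:(5,1)->(5,2) | p4:(3,2)->(3,3)
Step 3: p0:escaped | p1:(3,1)->(3,2) | p2:escaped | p3:(5,2)->(5,3)->EXIT | p4:(3,3)->(3,4)
Step 4: p0:escaped | p1:(3,2)->(3,3) | p2:escaped | p3:escaped | p4:(3,4)->(3,5)->EXIT
Step 5: p0:escaped | p1:(3,3)->(3,4) | p2:escaped | p3:escaped | p4:escaped

ESCAPED (3,4) ESCAPED ESCAPED ESCAPED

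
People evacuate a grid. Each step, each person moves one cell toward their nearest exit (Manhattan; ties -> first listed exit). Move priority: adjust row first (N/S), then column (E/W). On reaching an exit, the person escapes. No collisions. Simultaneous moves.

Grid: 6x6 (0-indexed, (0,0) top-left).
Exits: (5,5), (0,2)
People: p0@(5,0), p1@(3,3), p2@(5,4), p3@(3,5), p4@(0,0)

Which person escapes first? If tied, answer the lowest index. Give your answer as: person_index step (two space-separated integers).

Answer: 2 1

Derivation:
Step 1: p0:(5,0)->(5,1) | p1:(3,3)->(4,3) | p2:(5,4)->(5,5)->EXIT | p3:(3,5)->(4,5) | p4:(0,0)->(0,1)
Step 2: p0:(5,1)->(5,2) | p1:(4,3)->(5,3) | p2:escaped | p3:(4,5)->(5,5)->EXIT | p4:(0,1)->(0,2)->EXIT
Step 3: p0:(5,2)->(5,3) | p1:(5,3)->(5,4) | p2:escaped | p3:escaped | p4:escaped
Step 4: p0:(5,3)->(5,4) | p1:(5,4)->(5,5)->EXIT | p2:escaped | p3:escaped | p4:escaped
Step 5: p0:(5,4)->(5,5)->EXIT | p1:escaped | p2:escaped | p3:escaped | p4:escaped
Exit steps: [5, 4, 1, 2, 2]
First to escape: p2 at step 1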